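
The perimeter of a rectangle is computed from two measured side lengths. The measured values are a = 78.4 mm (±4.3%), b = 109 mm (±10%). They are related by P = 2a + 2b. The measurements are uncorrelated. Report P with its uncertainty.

375 ± 22.8 mm

Each term contributes (cᵢ δxᵢ)² to (δP)²:
  (2·δa)² = 45.5;  (2·δb)² = 475
δP = √(521) = 22.8 mm
P = 375 mm.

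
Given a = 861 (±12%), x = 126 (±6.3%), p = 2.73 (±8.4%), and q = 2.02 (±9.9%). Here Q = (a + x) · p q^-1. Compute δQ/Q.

Let u = a + x = 987. δu = √(δa² + δx²) = √(10700 + 63.0) = 104, so δu/u = 0.105.
Q is then a monomial in u, p, q:
δQ/Q = √((δu/u)² + (1·δp/p)² + (-1·δq/q)²) = √(0.0110 + 0.00706 + 0.00980) = 0.167

0.167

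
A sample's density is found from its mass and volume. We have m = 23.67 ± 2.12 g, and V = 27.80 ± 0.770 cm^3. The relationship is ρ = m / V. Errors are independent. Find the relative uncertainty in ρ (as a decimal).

0.0937

Each factor contributes (exponent × relative error)² to (δρ/ρ)²:
  (1·δm/m)² = (1×0.0896)² = 0.00802;  (-1·δV/V)² = (-1×0.0277)² = 0.000767
δρ/ρ = √(0.00879) = 0.0937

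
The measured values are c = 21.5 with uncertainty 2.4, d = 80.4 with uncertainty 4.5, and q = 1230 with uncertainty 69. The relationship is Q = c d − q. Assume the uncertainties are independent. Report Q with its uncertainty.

499 ± 227

Let p = c·d = 1730. δp/p = √((1·δc/c)² + (1·δd/d)²) = √(0.0125 + 0.00313) = 0.125, so δp = 216.
Q = p − q: δQ = √(δp² + δq²) = √(46600 + 4760) = 227
Q = 499.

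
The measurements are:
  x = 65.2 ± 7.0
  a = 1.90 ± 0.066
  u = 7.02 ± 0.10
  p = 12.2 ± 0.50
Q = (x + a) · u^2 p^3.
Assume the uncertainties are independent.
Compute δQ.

9.83e+05

Let w = x + a = 67.1. δw = √(δx² + δa²) = √(49.0 + 0.00436) = 7.00, so δw/w = 0.104.
Q is then a monomial in w, u, p:
δQ/Q = √((δw/w)² + (2·δu/u)² + (3·δp/p)²) = √(0.0109 + 0.000812 + 0.0151) = 0.164
Q = 6e+06, so δQ = 0.164 × 6e+06 = 9.83e+05.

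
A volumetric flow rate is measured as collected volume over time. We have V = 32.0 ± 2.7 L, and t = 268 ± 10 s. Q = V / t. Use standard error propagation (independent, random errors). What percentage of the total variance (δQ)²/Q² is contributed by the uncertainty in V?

(δQ/Q)² = (1·δV/V)² + (-1·δt/t)²
  V term: (1×0.0844)² = 0.00712
  t term: (-1×0.0373)² = 0.00139
Total = 0.00851. Share from V = 0.00712/0.00851 = 0.836.

83.6%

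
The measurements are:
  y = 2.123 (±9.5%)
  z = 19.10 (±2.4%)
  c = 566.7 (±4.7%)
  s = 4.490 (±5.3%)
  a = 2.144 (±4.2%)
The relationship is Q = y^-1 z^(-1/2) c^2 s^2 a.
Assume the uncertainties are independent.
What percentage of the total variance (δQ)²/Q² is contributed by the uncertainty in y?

(δQ/Q)² = (-1·δy/y)² + (−½·δz/z)² + (2·δc/c)² + (2·δs/s)² + (1·δa/a)²
  y term: (-1×0.0950)² = 0.00903
  z term: (-0.5×0.0240)² = 0.000144
  c term: (2×0.0470)² = 0.00884
  s term: (2×0.0530)² = 0.0112
  a term: (1×0.0420)² = 0.00176
Total = 0.0310. Share from y = 0.00903/0.0310 = 0.291.

29.1%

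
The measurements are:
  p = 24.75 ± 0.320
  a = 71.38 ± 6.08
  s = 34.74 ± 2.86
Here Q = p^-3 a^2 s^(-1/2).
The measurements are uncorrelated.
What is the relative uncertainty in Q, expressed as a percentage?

17.9%

Relative error in a monomial: (δQ/Q)² = Σ (nᵢ · δxᵢ/xᵢ)².
  (-3·δp/p)² = (-3×0.0129)² = 0.00150;  (2·δa/a)² = (2×0.0852)² = 0.0290;  (−½·δs/s)² = (-0.5×0.0823)² = 0.00169
δQ/Q = √(0.0322) = 0.179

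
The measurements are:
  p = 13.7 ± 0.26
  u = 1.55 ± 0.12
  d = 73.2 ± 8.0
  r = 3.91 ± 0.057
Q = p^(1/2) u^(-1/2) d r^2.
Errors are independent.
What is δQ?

399

Relative error in a monomial: (δQ/Q)² = Σ (nᵢ · δxᵢ/xᵢ)².
  (½·δp/p)² = (0.5×0.0190)² = 9e-05;  (−½·δu/u)² = (-0.5×0.0774)² = 0.00150;  (1·δd/d)² = (1×0.109)² = 0.0119;  (2·δr/r)² = (2×0.0146)² = 0.000850
δQ/Q = √(0.0144) = 0.120
Q = 3330, so δQ = 0.120 × 3330 = 399.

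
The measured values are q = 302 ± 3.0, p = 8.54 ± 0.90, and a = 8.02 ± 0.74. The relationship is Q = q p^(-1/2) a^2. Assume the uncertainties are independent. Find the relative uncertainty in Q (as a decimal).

Relative error in a monomial: (δQ/Q)² = Σ (nᵢ · δxᵢ/xᵢ)².
  (1·δq/q)² = (1×0.00993)² = 9.87e-05;  (−½·δp/p)² = (-0.5×0.105)² = 0.00278;  (2·δa/a)² = (2×0.0923)² = 0.0341
δQ/Q = √(0.0369) = 0.192

0.192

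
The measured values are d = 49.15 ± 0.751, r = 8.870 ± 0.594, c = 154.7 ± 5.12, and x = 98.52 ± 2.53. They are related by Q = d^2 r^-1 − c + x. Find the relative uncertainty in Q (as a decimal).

Let p = d^2·r^-1 = 272.3. δp/p = √((2·δd/d)² + (-1·δr/r)²) = √(0.000934 + 0.00448) = 0.0736, so δp = 20.0.
Q = p − c + x: δQ = √(δp² + δc² + δx²) = √(402 + 26.2 + 6.40) = 20.8
Q = 216.2, so δQ/Q = 20.8/216.2 = 0.0964.

0.0964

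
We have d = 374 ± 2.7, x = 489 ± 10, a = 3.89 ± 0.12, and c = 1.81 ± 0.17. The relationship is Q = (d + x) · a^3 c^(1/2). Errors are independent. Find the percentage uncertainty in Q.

Let u = d + x = 863. δu = √(δd² + δx²) = √(7.29 + 100) = 10.4, so δu/u = 0.0120.
Q is then a monomial in u, a, c:
δQ/Q = √((δu/u)² + (3·δa/a)² + (½·δc/c)²) = √(0.000144 + 0.00856 + 0.00221) = 0.104

10.4%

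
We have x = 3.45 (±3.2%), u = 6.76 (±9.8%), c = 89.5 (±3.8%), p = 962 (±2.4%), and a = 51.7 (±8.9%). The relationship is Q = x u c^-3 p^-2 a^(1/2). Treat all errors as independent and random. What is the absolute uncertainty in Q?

Products/powers → add relative errors in quadrature, weighted by exponent:
  (1·δx/x)² = (1×0.0320)² = 0.00102;  (1·δu/u)² = (1×0.0980)² = 0.00960;  (-3·δc/c)² = (-3×0.0380)² = 0.0130;  (-2·δp/p)² = (-2×0.0240)² = 0.00230;  (½·δa/a)² = (0.5×0.0890)² = 0.00198
δQ/Q = √(0.0279) = 0.167
Q = 2.53e-10, so δQ = 0.167 × 2.53e-10 = 4.22e-11.

4.22e-11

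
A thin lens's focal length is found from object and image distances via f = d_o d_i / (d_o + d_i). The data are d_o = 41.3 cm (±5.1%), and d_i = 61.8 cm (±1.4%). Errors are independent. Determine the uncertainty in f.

∂f/∂d_o = (d_i/(d_o+d_i))² = 0.359;  ∂f/∂d_i = (d_o/(d_o+d_i))² = 0.160
δf = √((∂f/∂d_o · δd_o)² + (∂f/∂d_i · δd_i)²) = √(0.573 + 0.0193) = 0.769 cm

0.769 cm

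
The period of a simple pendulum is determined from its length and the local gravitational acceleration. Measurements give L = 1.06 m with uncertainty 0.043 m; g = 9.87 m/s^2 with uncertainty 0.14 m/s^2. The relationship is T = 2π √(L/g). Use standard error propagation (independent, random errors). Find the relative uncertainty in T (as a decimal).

0.0215

Since T is a product/quotient, work with relative uncertainties:
  (½·δL/L)² = (0.5×0.0406)² = 0.000411;  (−½·δg/g)² = (-0.5×0.0142)² = 5.03e-05
δT/T = √(0.000462) = 0.0215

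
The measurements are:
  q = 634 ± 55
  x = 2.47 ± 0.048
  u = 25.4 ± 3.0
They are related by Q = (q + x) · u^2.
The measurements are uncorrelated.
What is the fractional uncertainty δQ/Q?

Let w = q + x = 636. δw = √(δq² + δx²) = √(3020 + 0.00230) = 55.0, so δw/w = 0.0864.
Q is then a monomial in w, u:
δQ/Q = √((δw/w)² + (2·δu/u)²) = √(0.00747 + 0.0558) = 0.252

0.252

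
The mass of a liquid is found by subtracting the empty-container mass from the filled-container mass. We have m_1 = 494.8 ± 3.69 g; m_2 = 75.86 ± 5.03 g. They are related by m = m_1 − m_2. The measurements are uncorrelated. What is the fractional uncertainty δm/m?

0.0149

Each term contributes (cᵢ δxᵢ)² to (δm)²:
  (δm_1)² = 13.6;  (δm_2)² = 25.3
δm = √(38.9) = 6.24 g
m = 418.9 g, so δm/m = 6.24/418.9 = 0.0149.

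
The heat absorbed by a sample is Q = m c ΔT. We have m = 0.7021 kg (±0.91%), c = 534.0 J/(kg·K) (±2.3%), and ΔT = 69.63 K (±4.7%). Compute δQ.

For a monomial Q ∝ m, c, ΔT, fractional errors add in quadrature:
  (1·δm/m)² = (1×0.00910)² = 8.28e-05;  (1·δc/c)² = (1×0.0230)² = 0.000529;  (1·δΔT/ΔT)² = (1×0.0470)² = 0.00221
δQ/Q = √(0.00282) = 0.0531
Q = 26110 J, so δQ = 0.0531 × 26110 = 1390 J.

1390 J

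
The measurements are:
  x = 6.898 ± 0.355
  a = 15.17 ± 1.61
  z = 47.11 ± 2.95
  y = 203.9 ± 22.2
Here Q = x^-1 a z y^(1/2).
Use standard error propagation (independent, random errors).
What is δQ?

213

Q is a product of powers, so relative uncertainties combine in quadrature:
  (-1·δx/x)² = (-1×0.0515)² = 0.00265;  (1·δa/a)² = (1×0.106)² = 0.0113;  (1·δz/z)² = (1×0.0626)² = 0.00392;  (½·δy/y)² = (0.5×0.109)² = 0.00296
δQ/Q = √(0.0208) = 0.144
Q = 1479, so δQ = 0.144 × 1479 = 213.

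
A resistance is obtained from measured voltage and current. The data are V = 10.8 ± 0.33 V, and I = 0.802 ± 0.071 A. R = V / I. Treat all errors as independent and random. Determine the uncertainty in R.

1.26 Ω

R is a product of powers, so relative uncertainties combine in quadrature:
  (1·δV/V)² = (1×0.0306)² = 0.000934;  (-1·δI/I)² = (-1×0.0885)² = 0.00784
δR/R = √(0.00877) = 0.0937
R = 13.5 Ω, so δR = 0.0937 × 13.5 = 1.26 Ω.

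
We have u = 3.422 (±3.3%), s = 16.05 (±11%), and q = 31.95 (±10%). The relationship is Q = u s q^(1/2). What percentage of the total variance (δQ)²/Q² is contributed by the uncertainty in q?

(δQ/Q)² = (1·δu/u)² + (1·δs/s)² + (½·δq/q)²
  u term: (1×0.0330)² = 0.00109
  s term: (1×0.110)² = 0.0121
  q term: (0.5×0.100)² = 0.00250
Total = 0.0157. Share from q = 0.00250/0.0157 = 0.159.

15.9%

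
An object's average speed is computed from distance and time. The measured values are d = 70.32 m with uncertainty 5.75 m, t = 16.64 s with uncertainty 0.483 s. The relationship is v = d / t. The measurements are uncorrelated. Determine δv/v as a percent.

Relative error in a monomial: (δv/v)² = Σ (nᵢ · δxᵢ/xᵢ)².
  (1·δd/d)² = (1×0.0818)² = 0.00669;  (-1·δt/t)² = (-1×0.0290)² = 0.000843
δv/v = √(0.00753) = 0.0868

8.68%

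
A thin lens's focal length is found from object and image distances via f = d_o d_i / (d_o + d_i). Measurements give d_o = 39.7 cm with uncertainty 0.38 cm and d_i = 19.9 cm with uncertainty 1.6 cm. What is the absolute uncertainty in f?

0.711 cm

∂f/∂d_o = (d_i/(d_o+d_i))² = 0.111;  ∂f/∂d_i = (d_o/(d_o+d_i))² = 0.444
δf = √((∂f/∂d_o · δd_o)² + (∂f/∂d_i · δd_i)²) = √(0.00179 + 0.504) = 0.711 cm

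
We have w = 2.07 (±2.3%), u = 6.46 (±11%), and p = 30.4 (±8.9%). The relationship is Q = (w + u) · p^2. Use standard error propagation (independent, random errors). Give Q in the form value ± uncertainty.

Let h = w + u = 8.53. δh = √(δw² + δu²) = √(0.00227 + 0.505) = 0.712, so δh/h = 0.0835.
Q is then a monomial in h, p:
δQ/Q = √((δh/h)² + (2·δp/p)²) = √(0.00697 + 0.0317) = 0.197
Q = 7880, so δQ = 0.197 × 7880 = 1550.

7880 ± 1550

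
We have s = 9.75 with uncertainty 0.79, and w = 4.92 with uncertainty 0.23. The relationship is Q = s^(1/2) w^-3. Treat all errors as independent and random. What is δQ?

0.00383

Products/powers → add relative errors in quadrature, weighted by exponent:
  (½·δs/s)² = (0.5×0.0810)² = 0.00164;  (-3·δw/w)² = (-3×0.0467)² = 0.0197
δQ/Q = √(0.0213) = 0.146
Q = 0.0262, so δQ = 0.146 × 0.0262 = 0.00383.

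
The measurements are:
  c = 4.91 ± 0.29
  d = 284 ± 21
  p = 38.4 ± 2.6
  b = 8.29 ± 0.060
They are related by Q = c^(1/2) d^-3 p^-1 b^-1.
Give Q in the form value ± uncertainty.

Q is a product of powers, so relative uncertainties combine in quadrature:
  (½·δc/c)² = (0.5×0.0591)² = 0.000872;  (-3·δd/d)² = (-3×0.0739)² = 0.0492;  (-1·δp/p)² = (-1×0.0677)² = 0.00458;  (-1·δb/b)² = (-1×0.00724)² = 5.24e-05
δQ/Q = √(0.0547) = 0.234
Q = 3.04e-10, so δQ = 0.234 × 3.04e-10 = 7.11e-11.

(3.04 ± 0.711) × 10^-10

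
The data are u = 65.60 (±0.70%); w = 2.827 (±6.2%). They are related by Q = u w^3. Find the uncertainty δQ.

276

Q is a product of powers, so relative uncertainties combine in quadrature:
  (1·δu/u)² = (1×0.00700)² = 4.9e-05;  (3·δw/w)² = (3×0.0620)² = 0.0346
δQ/Q = √(0.0346) = 0.186
Q = 1482, so δQ = 0.186 × 1482 = 276.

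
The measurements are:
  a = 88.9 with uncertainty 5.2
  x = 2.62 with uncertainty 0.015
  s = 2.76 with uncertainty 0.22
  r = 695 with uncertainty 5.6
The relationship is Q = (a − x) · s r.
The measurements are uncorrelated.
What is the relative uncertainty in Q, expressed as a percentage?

Let u = a − x = 86.3. δu = √(δa² + δx²) = √(27.0 + 0.000225) = 5.20, so δu/u = 0.0603.
Q is then a monomial in u, s, r:
δQ/Q = √((δu/u)² + (1·δs/s)² + (1·δr/r)²) = √(0.00363 + 0.00635 + 6.49e-05) = 0.100

10.0%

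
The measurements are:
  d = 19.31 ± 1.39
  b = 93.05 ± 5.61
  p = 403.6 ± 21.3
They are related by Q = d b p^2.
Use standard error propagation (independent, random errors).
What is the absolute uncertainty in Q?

Since Q is a product/quotient, work with relative uncertainties:
  (1·δd/d)² = (1×0.0720)² = 0.00518;  (1·δb/b)² = (1×0.0603)² = 0.00363;  (2·δp/p)² = (2×0.0528)² = 0.0111
δQ/Q = √(0.0200) = 0.141
Q = 2.927e+08, so δQ = 0.141 × 2.927e+08 = 4.13e+07.

4.13e+07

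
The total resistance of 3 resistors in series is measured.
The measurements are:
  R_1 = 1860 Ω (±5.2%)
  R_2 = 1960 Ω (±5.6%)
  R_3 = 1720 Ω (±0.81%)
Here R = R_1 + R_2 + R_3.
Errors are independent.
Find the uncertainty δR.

Sums and differences: (δR)² = Σ (cᵢ δxᵢ)².
  (δR_1)² = 9350;  (δR_2)² = 12000;  (δR_3)² = 194
δR = √(21600) = 147 Ω

147 Ω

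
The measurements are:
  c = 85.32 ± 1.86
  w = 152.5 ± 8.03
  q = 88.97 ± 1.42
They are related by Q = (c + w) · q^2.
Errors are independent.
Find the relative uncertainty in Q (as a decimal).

Let u = c + w = 237.8. δu = √(δc² + δw²) = √(3.46 + 64.5) = 8.24, so δu/u = 0.0347.
Q is then a monomial in u, q:
δQ/Q = √((δu/u)² + (2·δq/q)²) = √(0.00120 + 0.00102) = 0.0471

0.0471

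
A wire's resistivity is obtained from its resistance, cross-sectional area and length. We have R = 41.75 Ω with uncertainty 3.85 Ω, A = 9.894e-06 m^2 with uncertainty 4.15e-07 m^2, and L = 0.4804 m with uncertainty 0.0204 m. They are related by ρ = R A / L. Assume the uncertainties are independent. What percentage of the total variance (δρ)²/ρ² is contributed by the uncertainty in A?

14.6%

(δρ/ρ)² = (1·δR/R)² + (1·δA/A)² + (-1·δL/L)²
  R term: (1×0.0922)² = 0.00850
  A term: (1×0.0419)² = 0.00176
  L term: (-1×0.0425)² = 0.00180
Total = 0.0121. Share from A = 0.00176/0.0121 = 0.146.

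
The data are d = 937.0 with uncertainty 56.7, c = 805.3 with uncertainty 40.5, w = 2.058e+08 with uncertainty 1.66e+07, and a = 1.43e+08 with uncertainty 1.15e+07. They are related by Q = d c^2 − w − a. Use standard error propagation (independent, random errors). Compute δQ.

7.41e+07

Let p = d·c^2 = 6.077e+08. δp/p = √((1·δd/d)² + (2·δc/c)²) = √(0.00366 + 0.0101) = 0.117, so δp = 7.13e+07.
Q = p − w − a: δQ = √(δp² + δw² + δa²) = √(5.09e+15 + 2.76e+14 + 1.32e+14) = 7.41e+07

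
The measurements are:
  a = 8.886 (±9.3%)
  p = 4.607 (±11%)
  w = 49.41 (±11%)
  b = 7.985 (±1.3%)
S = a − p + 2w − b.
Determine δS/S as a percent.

11.5%

Absolute uncertainties add in quadrature for a linear combination:
  (δa)² = 0.683;  (δp)² = 0.257;  (2·δw)² = 118;  (δb)² = 0.0108
δS = √(119) = 10.9
S = 95.11, so δS/S = 10.9/95.11 = 0.115.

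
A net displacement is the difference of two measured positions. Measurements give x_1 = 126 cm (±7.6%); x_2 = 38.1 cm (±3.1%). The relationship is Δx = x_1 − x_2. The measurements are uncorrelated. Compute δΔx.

9.65 cm

Each term contributes (cᵢ δxᵢ)² to (δΔx)²:
  (δx_1)² = 91.7;  (δx_2)² = 1.39
δΔx = √(93.1) = 9.65 cm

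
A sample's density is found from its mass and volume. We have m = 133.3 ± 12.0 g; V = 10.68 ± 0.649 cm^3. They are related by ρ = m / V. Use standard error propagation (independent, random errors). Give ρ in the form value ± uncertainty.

Each factor contributes (exponent × relative error)² to (δρ/ρ)²:
  (1·δm/m)² = (1×0.0900)² = 0.00810;  (-1·δV/V)² = (-1×0.0608)² = 0.00369
δρ/ρ = √(0.0118) = 0.109
ρ = 12.48 g/cm^3, so δρ = 0.109 × 12.48 = 1.36 g/cm^3.

12.48 ± 1.36 g/cm^3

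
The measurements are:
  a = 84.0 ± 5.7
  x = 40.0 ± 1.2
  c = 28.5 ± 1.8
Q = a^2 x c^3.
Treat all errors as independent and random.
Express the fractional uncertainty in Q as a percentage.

23.5%

Q is a product of powers, so relative uncertainties combine in quadrature:
  (2·δa/a)² = (2×0.0679)² = 0.0184;  (1·δx/x)² = (1×0.0300)² = 0.000900;  (3·δc/c)² = (3×0.0632)² = 0.0359
δQ/Q = √(0.0552) = 0.235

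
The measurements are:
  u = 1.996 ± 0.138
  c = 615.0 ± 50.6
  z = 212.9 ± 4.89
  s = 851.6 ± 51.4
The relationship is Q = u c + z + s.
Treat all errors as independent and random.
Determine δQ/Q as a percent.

Let p = u·c = 1228. δp/p = √((1·δu/u)² + (1·δc/c)²) = √(0.00478 + 0.00677) = 0.107, so δp = 132.
Q = p + z + s: δQ = √(δp² + δz² + δs²) = √(17400 + 23.9 + 2640) = 142
Q = 2292, so δQ/Q = 142/2292 = 0.0618.

6.18%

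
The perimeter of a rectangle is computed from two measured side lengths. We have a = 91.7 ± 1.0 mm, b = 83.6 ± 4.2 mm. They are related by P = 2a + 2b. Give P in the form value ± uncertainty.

351 ± 8.63 mm

P is a linear combination, so absolute uncertainties add in quadrature:
  (2·δa)² = 4.00;  (2·δb)² = 70.6
δP = √(74.6) = 8.63 mm
P = 351 mm.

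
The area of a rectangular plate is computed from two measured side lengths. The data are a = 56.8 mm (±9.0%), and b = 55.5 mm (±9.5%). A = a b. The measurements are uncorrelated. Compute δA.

Since A is a product/quotient, work with relative uncertainties:
  (1·δa/a)² = (1×0.0900)² = 0.00810;  (1·δb/b)² = (1×0.0950)² = 0.00903
δA/A = √(0.0171) = 0.131
A = 3150 mm^2, so δA = 0.131 × 3150 = 413 mm^2.

413 mm^2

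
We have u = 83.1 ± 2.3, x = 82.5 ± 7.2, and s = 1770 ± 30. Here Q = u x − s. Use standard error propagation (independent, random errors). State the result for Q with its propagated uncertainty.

5090 ± 628

Let p = u·x = 6860. δp/p = √((1·δu/u)² + (1·δx/x)²) = √(0.000766 + 0.00762) = 0.0916, so δp = 628.
Q = p − s: δQ = √(δp² + δs²) = √(3.94e+05 + 900) = 628
Q = 5090.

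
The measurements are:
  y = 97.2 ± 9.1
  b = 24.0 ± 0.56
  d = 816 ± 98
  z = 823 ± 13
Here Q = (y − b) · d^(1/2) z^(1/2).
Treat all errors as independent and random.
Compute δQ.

Let u = y − b = 73.2. δu = √(δy² + δb²) = √(82.8 + 0.314) = 9.12, so δu/u = 0.125.
Q is then a monomial in u, d, z:
δQ/Q = √((δu/u)² + (½·δd/d)² + (½·δz/z)²) = √(0.0155 + 0.00361 + 6.24e-05) = 0.138
Q = 60000, so δQ = 0.138 × 60000 = 8310.

8310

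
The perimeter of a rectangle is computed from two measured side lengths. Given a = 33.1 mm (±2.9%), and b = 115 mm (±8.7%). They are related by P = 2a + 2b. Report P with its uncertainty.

Absolute uncertainties add in quadrature for a linear combination:
  (2·δa)² = 3.69;  (2·δb)² = 400
δP = √(404) = 20.1 mm
P = 296 mm.

296 ± 20.1 mm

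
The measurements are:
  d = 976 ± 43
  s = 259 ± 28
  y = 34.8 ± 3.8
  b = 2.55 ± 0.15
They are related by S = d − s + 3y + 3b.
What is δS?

52.6

S is a linear combination, so absolute uncertainties add in quadrature:
  (δd)² = 1850;  (δs)² = 784;  (3·δy)² = 130;  (3·δb)² = 0.202
δS = √(2760) = 52.6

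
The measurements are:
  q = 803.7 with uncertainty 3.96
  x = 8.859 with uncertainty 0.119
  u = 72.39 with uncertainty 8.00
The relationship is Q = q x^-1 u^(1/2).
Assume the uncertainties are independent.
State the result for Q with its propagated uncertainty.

771.9 ± 44.1

Products/powers → add relative errors in quadrature, weighted by exponent:
  (1·δq/q)² = (1×0.00493)² = 2.43e-05;  (-1·δx/x)² = (-1×0.0134)² = 0.000180;  (½·δu/u)² = (0.5×0.111)² = 0.00305
δQ/Q = √(0.00326) = 0.0571
Q = 771.9, so δQ = 0.0571 × 771.9 = 44.1.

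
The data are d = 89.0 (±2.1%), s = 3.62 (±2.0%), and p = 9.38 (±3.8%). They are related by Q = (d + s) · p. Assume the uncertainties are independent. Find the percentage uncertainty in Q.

Let u = d + s = 92.6. δu = √(δd² + δs²) = √(3.49 + 0.00524) = 1.87, so δu/u = 0.0202.
Q is then a monomial in u, p:
δQ/Q = √((δu/u)² + (1·δp/p)²) = √(0.000408 + 0.00144) = 0.0430

4.30%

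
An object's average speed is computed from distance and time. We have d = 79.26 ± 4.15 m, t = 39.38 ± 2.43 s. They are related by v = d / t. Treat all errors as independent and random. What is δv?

0.163 m/s

Since v is a product/quotient, work with relative uncertainties:
  (1·δd/d)² = (1×0.0524)² = 0.00274;  (-1·δt/t)² = (-1×0.0617)² = 0.00381
δv/v = √(0.00655) = 0.0809
v = 2.013 m/s, so δv = 0.0809 × 2.013 = 0.163 m/s.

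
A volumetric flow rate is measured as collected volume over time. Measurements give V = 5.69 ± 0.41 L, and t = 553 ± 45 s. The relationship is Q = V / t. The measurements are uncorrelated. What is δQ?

0.00112 L/s

Relative error in a monomial: (δQ/Q)² = Σ (nᵢ · δxᵢ/xᵢ)².
  (1·δV/V)² = (1×0.0721)² = 0.00519;  (-1·δt/t)² = (-1×0.0814)² = 0.00662
δQ/Q = √(0.0118) = 0.109
Q = 0.0103 L/s, so δQ = 0.109 × 0.0103 = 0.00112 L/s.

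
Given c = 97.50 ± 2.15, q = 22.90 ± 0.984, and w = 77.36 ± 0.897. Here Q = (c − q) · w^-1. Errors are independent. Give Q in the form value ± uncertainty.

Let u = c − q = 74.60. δu = √(δc² + δq²) = √(4.62 + 0.968) = 2.36, so δu/u = 0.0317.
Q is then a monomial in u, w:
δQ/Q = √((δu/u)² + (-1·δw/w)²) = √(0.00100 + 0.000134) = 0.0337
Q = 0.9643, so δQ = 0.0337 × 0.9643 = 0.0325.

0.9643 ± 0.0325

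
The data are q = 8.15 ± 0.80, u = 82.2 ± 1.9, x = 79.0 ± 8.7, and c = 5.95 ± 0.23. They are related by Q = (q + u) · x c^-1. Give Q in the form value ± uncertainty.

Let w = q + u = 90.4. δw = √(δq² + δu²) = √(0.640 + 3.61) = 2.06, so δw/w = 0.0228.
Q is then a monomial in w, x, c:
δQ/Q = √((δw/w)² + (1·δx/x)² + (-1·δc/c)²) = √(0.000521 + 0.0121 + 0.00149) = 0.119
Q = 1200, so δQ = 0.119 × 1200 = 143.

1200 ± 143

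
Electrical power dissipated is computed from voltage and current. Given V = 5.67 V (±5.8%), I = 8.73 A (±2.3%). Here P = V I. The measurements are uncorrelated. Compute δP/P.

Relative error in a monomial: (δP/P)² = Σ (nᵢ · δxᵢ/xᵢ)².
  (1·δV/V)² = (1×0.0580)² = 0.00336;  (1·δI/I)² = (1×0.0230)² = 0.000529
δP/P = √(0.00389) = 0.0624

0.0624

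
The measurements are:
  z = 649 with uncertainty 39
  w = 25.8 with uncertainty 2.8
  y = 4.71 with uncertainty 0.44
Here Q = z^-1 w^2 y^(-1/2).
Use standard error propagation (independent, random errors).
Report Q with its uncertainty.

Products/powers → add relative errors in quadrature, weighted by exponent:
  (-1·δz/z)² = (-1×0.0601)² = 0.00361;  (2·δw/w)² = (2×0.109)² = 0.0471;  (−½·δy/y)² = (-0.5×0.0934)² = 0.00218
δQ/Q = √(0.0529) = 0.230
Q = 0.473, so δQ = 0.230 × 0.473 = 0.109.

0.473 ± 0.109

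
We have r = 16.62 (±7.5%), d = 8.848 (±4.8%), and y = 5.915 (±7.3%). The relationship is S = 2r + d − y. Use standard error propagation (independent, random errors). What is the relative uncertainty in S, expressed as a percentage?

For a sum/difference, combine absolute errors in quadrature:
  (2·δr)² = 6.22;  (δd)² = 0.180;  (δy)² = 0.186
δS = √(6.58) = 2.57
S = 36.17, so δS/S = 2.57/36.17 = 0.0709.

7.09%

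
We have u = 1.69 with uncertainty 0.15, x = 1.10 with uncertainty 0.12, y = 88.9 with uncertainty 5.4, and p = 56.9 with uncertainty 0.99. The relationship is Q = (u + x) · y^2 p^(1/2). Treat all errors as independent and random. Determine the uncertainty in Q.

Let w = u + x = 2.79. δw = √(δu² + δx²) = √(0.0225 + 0.0144) = 0.192, so δw/w = 0.0689.
Q is then a monomial in w, y, p:
δQ/Q = √((δw/w)² + (2·δy/y)² + (½·δp/p)²) = √(0.00474 + 0.0148 + 7.57e-05) = 0.140
Q = 1.66e+05, so δQ = 0.140 × 1.66e+05 = 23300.

23300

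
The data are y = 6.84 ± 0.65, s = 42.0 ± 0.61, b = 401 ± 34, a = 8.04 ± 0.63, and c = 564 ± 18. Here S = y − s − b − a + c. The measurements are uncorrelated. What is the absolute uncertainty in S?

Sums and differences: (δS)² = Σ (cᵢ δxᵢ)².
  (δy)² = 0.423;  (δs)² = 0.372;  (δb)² = 1160;  (δa)² = 0.397;  (δc)² = 324
δS = √(1480) = 38.5

38.5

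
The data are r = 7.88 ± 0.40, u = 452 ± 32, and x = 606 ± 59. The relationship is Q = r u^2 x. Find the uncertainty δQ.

Products/powers → add relative errors in quadrature, weighted by exponent:
  (1·δr/r)² = (1×0.0508)² = 0.00258;  (2·δu/u)² = (2×0.0708)² = 0.0200;  (1·δx/x)² = (1×0.0974)² = 0.00948
δQ/Q = √(0.0321) = 0.179
Q = 9.76e+08, so δQ = 0.179 × 9.76e+08 = 1.75e+08.

1.75e+08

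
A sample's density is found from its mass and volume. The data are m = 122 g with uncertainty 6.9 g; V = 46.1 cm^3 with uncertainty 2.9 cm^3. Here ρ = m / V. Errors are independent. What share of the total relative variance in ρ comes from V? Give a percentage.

55.3%

(δρ/ρ)² = (1·δm/m)² + (-1·δV/V)²
  m term: (1×0.0566)² = 0.00320
  V term: (-1×0.0629)² = 0.00396
Total = 0.00716. Share from V = 0.00396/0.00716 = 0.553.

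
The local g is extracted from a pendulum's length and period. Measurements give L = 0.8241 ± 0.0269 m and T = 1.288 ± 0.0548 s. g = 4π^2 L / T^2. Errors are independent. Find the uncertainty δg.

1.79 m/s^2

g is a product of powers, so relative uncertainties combine in quadrature:
  (1·δL/L)² = (1×0.0326)² = 0.00107;  (-2·δT/T)² = (-2×0.0425)² = 0.00724
δg/g = √(0.00831) = 0.0911
g = 19.61 m/s^2, so δg = 0.0911 × 19.61 = 1.79 m/s^2.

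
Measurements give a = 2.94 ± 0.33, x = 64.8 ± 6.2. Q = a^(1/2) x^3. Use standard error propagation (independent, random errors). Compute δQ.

1.36e+05

Relative error in a monomial: (δQ/Q)² = Σ (nᵢ · δxᵢ/xᵢ)².
  (½·δa/a)² = (0.5×0.112)² = 0.00315;  (3·δx/x)² = (3×0.0957)² = 0.0824
δQ/Q = √(0.0855) = 0.292
Q = 4.67e+05, so δQ = 0.292 × 4.67e+05 = 1.36e+05.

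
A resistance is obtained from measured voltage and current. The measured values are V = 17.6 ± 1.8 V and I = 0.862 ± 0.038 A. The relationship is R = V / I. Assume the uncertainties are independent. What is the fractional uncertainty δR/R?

0.111

Each factor contributes (exponent × relative error)² to (δR/R)²:
  (1·δV/V)² = (1×0.102)² = 0.0105;  (-1·δI/I)² = (-1×0.0441)² = 0.00194
δR/R = √(0.0124) = 0.111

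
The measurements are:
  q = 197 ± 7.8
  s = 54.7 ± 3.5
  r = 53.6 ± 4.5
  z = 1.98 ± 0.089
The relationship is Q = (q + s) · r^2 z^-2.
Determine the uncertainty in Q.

35700

Let u = q + s = 252. δu = √(δq² + δs²) = √(60.8 + 12.2) = 8.55, so δu/u = 0.0340.
Q is then a monomial in u, r, z:
δQ/Q = √((δu/u)² + (2·δr/r)² + (-2·δz/z)²) = √(0.00115 + 0.0282 + 0.00808) = 0.193
Q = 1.84e+05, so δQ = 0.193 × 1.84e+05 = 35700.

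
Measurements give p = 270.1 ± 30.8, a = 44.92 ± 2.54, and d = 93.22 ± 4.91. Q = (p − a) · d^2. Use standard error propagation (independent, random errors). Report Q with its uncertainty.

(1.957 ± 0.339) × 10^6

Let u = p − a = 225.2. δu = √(δp² + δa²) = √(949 + 6.45) = 30.9, so δu/u = 0.137.
Q is then a monomial in u, d:
δQ/Q = √((δu/u)² + (2·δd/d)²) = √(0.0188 + 0.0111) = 0.173
Q = 1.957e+06, so δQ = 0.173 × 1.957e+06 = 3.39e+05.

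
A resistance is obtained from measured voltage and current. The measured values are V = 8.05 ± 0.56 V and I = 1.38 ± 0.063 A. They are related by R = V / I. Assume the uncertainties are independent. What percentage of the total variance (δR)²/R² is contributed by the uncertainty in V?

(δR/R)² = (1·δV/V)² + (-1·δI/I)²
  V term: (1×0.0696)² = 0.00484
  I term: (-1×0.0457)² = 0.00208
Total = 0.00692. Share from V = 0.00484/0.00692 = 0.699.

69.9%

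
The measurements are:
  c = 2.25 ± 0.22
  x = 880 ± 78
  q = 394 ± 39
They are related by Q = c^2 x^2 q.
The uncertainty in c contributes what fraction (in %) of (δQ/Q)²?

(δQ/Q)² = (2·δc/c)² + (2·δx/x)² + (1·δq/q)²
  c term: (2×0.0978)² = 0.0382
  x term: (2×0.0886)² = 0.0314
  q term: (1×0.0990)² = 0.00980
Total = 0.0795. Share from c = 0.0382/0.0795 = 0.481.

48.1%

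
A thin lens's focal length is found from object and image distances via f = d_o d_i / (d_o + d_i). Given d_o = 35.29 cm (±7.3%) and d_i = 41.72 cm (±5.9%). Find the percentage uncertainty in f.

∂f/∂d_o = (d_i/(d_o+d_i))² = 0.293;  ∂f/∂d_i = (d_o/(d_o+d_i))² = 0.210
δf = √((∂f/∂d_o · δd_o)² + (∂f/∂d_i · δd_i)²) = √(0.572 + 0.267) = 0.916 cm
f = 19.12 cm, so δf/f = 0.916/19.12 = 0.0479.

4.79%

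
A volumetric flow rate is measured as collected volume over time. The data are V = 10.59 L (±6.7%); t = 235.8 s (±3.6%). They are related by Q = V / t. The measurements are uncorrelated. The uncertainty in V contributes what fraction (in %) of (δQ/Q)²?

(δQ/Q)² = (1·δV/V)² + (-1·δt/t)²
  V term: (1×0.0670)² = 0.00449
  t term: (-1×0.0360)² = 0.00130
Total = 0.00579. Share from V = 0.00449/0.00579 = 0.776.

77.6%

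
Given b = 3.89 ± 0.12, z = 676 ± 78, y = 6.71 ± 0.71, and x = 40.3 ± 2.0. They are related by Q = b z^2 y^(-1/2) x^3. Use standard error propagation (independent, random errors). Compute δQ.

1.26e+10

Products/powers → add relative errors in quadrature, weighted by exponent:
  (1·δb/b)² = (1×0.0308)² = 0.000952;  (2·δz/z)² = (2×0.115)² = 0.0533;  (−½·δy/y)² = (-0.5×0.106)² = 0.00280;  (3·δx/x)² = (3×0.0496)² = 0.0222
δQ/Q = √(0.0792) = 0.281
Q = 4.49e+10, so δQ = 0.281 × 4.49e+10 = 1.26e+10.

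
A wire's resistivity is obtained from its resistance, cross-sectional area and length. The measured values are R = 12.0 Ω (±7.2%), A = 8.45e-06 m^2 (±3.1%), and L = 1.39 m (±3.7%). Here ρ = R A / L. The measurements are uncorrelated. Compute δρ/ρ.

0.0867

Relative error in a monomial: (δρ/ρ)² = Σ (nᵢ · δxᵢ/xᵢ)².
  (1·δR/R)² = (1×0.0720)² = 0.00518;  (1·δA/A)² = (1×0.0310)² = 0.000961;  (-1·δL/L)² = (-1×0.0370)² = 0.00137
δρ/ρ = √(0.00751) = 0.0867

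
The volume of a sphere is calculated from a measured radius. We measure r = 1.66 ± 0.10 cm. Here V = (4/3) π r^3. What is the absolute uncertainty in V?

3.46 cm^3

For a monomial V ∝ r^3, fractional errors add in quadrature:
  (3·δr/r)² = (3×0.0602)² = 0.0327
δV/V = √(0.0327) = 0.181
V = 19.2 cm^3, so δV = 0.181 × 19.2 = 3.46 cm^3.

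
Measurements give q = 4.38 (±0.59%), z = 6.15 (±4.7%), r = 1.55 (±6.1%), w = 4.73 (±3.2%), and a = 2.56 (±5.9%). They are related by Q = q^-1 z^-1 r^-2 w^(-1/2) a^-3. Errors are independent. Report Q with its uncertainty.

(4.23 ± 0.935) × 10^-4

For a monomial Q ∝ q^-1, z^-1, r^-2, w^(-1/2), a^-3, fractional errors add in quadrature:
  (-1·δq/q)² = (-1×0.00590)² = 3.48e-05;  (-1·δz/z)² = (-1×0.0470)² = 0.00221;  (-2·δr/r)² = (-2×0.0610)² = 0.0149;  (−½·δw/w)² = (-0.5×0.0320)² = 0.000256;  (-3·δa/a)² = (-3×0.0590)² = 0.0313
δQ/Q = √(0.0487) = 0.221
Q = 0.000423, so δQ = 0.221 × 0.000423 = 9.35e-05.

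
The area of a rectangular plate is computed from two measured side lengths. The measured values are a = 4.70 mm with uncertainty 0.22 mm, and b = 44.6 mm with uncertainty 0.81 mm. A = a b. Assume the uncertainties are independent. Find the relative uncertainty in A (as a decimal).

Since A is a product/quotient, work with relative uncertainties:
  (1·δa/a)² = (1×0.0468)² = 0.00219;  (1·δb/b)² = (1×0.0182)² = 0.000330
δA/A = √(0.00252) = 0.0502

0.0502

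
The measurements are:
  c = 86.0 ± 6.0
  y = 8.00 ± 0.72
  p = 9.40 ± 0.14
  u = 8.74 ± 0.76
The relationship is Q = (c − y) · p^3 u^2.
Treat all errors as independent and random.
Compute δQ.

9.68e+05

Let w = c − y = 78.0. δw = √(δc² + δy²) = √(36.0 + 0.518) = 6.04, so δw/w = 0.0775.
Q is then a monomial in w, p, u:
δQ/Q = √((δw/w)² + (3·δp/p)² + (2·δu/u)²) = √(0.00600 + 0.00200 + 0.0302) = 0.196
Q = 4.95e+06, so δQ = 0.196 × 4.95e+06 = 9.68e+05.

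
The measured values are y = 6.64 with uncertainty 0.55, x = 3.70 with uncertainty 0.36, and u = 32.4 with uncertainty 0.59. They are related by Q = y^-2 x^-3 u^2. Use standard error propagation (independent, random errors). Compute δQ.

0.159

Each factor contributes (exponent × relative error)² to (δQ/Q)²:
  (-2·δy/y)² = (-2×0.0828)² = 0.0274;  (-3·δx/x)² = (-3×0.0973)² = 0.0852;  (2·δu/u)² = (2×0.0182)² = 0.00133
δQ/Q = √(0.114) = 0.338
Q = 0.470, so δQ = 0.338 × 0.470 = 0.159.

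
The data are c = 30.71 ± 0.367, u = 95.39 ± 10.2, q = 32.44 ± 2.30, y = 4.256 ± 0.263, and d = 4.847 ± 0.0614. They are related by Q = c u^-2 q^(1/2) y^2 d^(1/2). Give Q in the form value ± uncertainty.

0.7666 ± 0.192

Relative error in a monomial: (δQ/Q)² = Σ (nᵢ · δxᵢ/xᵢ)².
  (1·δc/c)² = (1×0.0120)² = 0.000143;  (-2·δu/u)² = (-2×0.107)² = 0.0457;  (½·δq/q)² = (0.5×0.0709)² = 0.00126;  (2·δy/y)² = (2×0.0618)² = 0.0153;  (½·δd/d)² = (0.5×0.0127)² = 4.01e-05
δQ/Q = √(0.0624) = 0.250
Q = 0.7666, so δQ = 0.250 × 0.7666 = 0.192.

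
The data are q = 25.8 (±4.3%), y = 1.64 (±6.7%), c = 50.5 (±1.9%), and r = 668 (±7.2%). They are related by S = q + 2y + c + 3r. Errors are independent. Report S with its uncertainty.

2080 ± 144

For a sum/difference, combine absolute errors in quadrature:
  (δq)² = 1.23;  (2·δy)² = 0.0483;  (δc)² = 0.921;  (3·δr)² = 20800
δS = √(20800) = 144
S = 2080.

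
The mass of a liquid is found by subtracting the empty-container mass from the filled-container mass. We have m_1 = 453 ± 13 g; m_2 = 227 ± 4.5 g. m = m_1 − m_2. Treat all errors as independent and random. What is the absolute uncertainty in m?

13.8 g

For a sum/difference, combine absolute errors in quadrature:
  (δm_1)² = 169;  (δm_2)² = 20.2
δm = √(189) = 13.8 g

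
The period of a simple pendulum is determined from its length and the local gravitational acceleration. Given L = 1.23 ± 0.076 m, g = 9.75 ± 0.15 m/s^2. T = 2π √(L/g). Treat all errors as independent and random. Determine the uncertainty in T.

Relative error in a monomial: (δT/T)² = Σ (nᵢ · δxᵢ/xᵢ)².
  (½·δL/L)² = (0.5×0.0618)² = 0.000954;  (−½·δg/g)² = (-0.5×0.0154)² = 5.92e-05
δT/T = √(0.00101) = 0.0318
T = 2.23 s, so δT = 0.0318 × 2.23 = 0.0711 s.

0.0711 s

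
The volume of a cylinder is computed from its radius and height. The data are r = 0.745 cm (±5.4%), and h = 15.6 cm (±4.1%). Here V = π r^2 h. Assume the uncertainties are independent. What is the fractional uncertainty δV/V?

Products/powers → add relative errors in quadrature, weighted by exponent:
  (2·δr/r)² = (2×0.0540)² = 0.0117;  (1·δh/h)² = (1×0.0410)² = 0.00168
δV/V = √(0.0133) = 0.116

0.116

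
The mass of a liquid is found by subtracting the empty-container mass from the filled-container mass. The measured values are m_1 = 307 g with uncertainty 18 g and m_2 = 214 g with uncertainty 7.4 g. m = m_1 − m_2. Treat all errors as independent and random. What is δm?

For a sum/difference, combine absolute errors in quadrature:
  (δm_1)² = 324;  (δm_2)² = 54.8
δm = √(379) = 19.5 g

19.5 g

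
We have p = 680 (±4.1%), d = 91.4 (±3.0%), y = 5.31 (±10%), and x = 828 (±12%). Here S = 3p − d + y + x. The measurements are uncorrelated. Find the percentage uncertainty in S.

4.67%

Sums and differences: (δS)² = Σ (cᵢ δxᵢ)².
  (3·δp)² = 7000;  (δd)² = 7.52;  (δy)² = 0.282;  (δx)² = 9870
δS = √(16900) = 130
S = 2780, so δS/S = 130/2780 = 0.0467.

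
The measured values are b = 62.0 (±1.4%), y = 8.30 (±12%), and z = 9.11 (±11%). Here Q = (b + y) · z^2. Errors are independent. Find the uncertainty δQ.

Let u = b + y = 70.3. δu = √(δb² + δy²) = √(0.753 + 0.992) = 1.32, so δu/u = 0.0188.
Q is then a monomial in u, z:
δQ/Q = √((δu/u)² + (2·δz/z)²) = √(0.000353 + 0.0484) = 0.221
Q = 5830, so δQ = 0.221 × 5830 = 1290.

1290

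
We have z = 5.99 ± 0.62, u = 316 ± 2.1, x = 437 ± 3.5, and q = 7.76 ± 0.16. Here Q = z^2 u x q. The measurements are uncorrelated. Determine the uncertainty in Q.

8.01e+06

For a monomial Q ∝ z^2, u, x, q, fractional errors add in quadrature:
  (2·δz/z)² = (2×0.104)² = 0.0429;  (1·δu/u)² = (1×0.00665)² = 4.42e-05;  (1·δx/x)² = (1×0.00801)² = 6.41e-05;  (1·δq/q)² = (1×0.0206)² = 0.000425
δQ/Q = √(0.0434) = 0.208
Q = 3.84e+07, so δQ = 0.208 × 3.84e+07 = 8.01e+06.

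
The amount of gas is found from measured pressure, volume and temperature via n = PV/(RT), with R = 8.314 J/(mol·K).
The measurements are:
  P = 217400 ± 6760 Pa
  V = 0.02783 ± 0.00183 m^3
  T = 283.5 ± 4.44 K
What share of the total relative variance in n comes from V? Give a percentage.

(δn/n)² = (1·δP/P)² + (1·δV/V)² + (-1·δT/T)²
  P term: (1×0.0311)² = 0.000967
  V term: (1×0.0658)² = 0.00432
  T term: (-1×0.0157)² = 0.000245
Total = 0.00554. Share from V = 0.00432/0.00554 = 0.781.

78.1%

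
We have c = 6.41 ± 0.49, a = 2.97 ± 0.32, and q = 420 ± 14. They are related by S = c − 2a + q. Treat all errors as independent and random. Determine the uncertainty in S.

14.0

Absolute uncertainties add in quadrature for a linear combination:
  (δc)² = 0.240;  (2·δa)² = 0.410;  (δq)² = 196
δS = √(197) = 14.0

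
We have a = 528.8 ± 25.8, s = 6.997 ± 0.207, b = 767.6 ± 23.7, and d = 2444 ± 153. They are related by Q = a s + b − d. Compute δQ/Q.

0.129

Let p = a·s = 3700. δp/p = √((1·δa/a)² + (1·δs/s)²) = √(0.00238 + 0.000875) = 0.0571, so δp = 211.
Q = p + b − d: δQ = √(δp² + δb² + δd²) = √(44600 + 562 + 23400) = 262
Q = 2024, so δQ/Q = 262/2024 = 0.129.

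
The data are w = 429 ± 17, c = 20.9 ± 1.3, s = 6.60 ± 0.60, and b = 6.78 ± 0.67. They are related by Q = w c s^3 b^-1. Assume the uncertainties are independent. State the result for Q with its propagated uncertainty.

(3.80 ± 1.14) × 10^5

For a monomial Q ∝ w, c, s^3, b^-1, fractional errors add in quadrature:
  (1·δw/w)² = (1×0.0396)² = 0.00157;  (1·δc/c)² = (1×0.0622)² = 0.00387;  (3·δs/s)² = (3×0.0909)² = 0.0744;  (-1·δb/b)² = (-1×0.0988)² = 0.00977
δQ/Q = √(0.0896) = 0.299
Q = 3.8e+05, so δQ = 0.299 × 3.8e+05 = 1.14e+05.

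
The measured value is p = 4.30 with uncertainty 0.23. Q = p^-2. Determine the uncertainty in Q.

Q ∝ p^-2, so δQ/Q = |-2| · δp/p = 2 × 0.0535 = 0.107.
Q = 0.0541, so δQ = 0.107 × 0.0541 = 0.00579.

0.00579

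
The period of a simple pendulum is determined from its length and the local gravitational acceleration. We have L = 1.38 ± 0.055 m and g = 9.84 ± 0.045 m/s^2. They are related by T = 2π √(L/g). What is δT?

0.0472 s

T is a product of powers, so relative uncertainties combine in quadrature:
  (½·δL/L)² = (0.5×0.0399)² = 0.000397;  (−½·δg/g)² = (-0.5×0.00457)² = 5.23e-06
δT/T = √(0.000402) = 0.0201
T = 2.35 s, so δT = 0.0201 × 2.35 = 0.0472 s.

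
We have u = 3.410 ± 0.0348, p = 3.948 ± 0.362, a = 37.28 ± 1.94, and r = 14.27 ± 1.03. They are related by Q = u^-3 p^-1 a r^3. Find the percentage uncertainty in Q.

24.3%

Each factor contributes (exponent × relative error)² to (δQ/Q)²:
  (-3·δu/u)² = (-3×0.0102)² = 0.000937;  (-1·δp/p)² = (-1×0.0917)² = 0.00841;  (1·δa/a)² = (1×0.0520)² = 0.00271;  (3·δr/r)² = (3×0.0722)² = 0.0469
δQ/Q = √(0.0589) = 0.243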